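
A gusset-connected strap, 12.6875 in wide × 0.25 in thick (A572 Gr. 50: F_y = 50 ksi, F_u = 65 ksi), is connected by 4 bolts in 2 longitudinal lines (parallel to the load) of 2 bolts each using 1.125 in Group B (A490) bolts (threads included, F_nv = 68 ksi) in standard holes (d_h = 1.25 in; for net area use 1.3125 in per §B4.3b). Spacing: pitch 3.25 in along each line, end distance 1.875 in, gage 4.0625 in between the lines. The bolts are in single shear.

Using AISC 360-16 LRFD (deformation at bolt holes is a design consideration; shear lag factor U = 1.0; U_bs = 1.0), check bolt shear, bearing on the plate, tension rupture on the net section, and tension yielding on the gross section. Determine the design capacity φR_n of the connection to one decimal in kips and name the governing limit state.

Bolt shear: A_b = π(1.125)²/4 = 0.99402 in². φR_n = 0.75 × 68 × 0.99402 × 4 × 1 = 202.8 kips.
Bearing (0.25 in plate, F_u = 65 ksi): end bolts L_c = 1.875 − 1.25/2 = 1.25, R_n = min(1.2×1.25×0.25×65, 2.4×1.125×0.25×65) = 24.375 kips/bolt; interior L_c = 3.25 − 1.25 = 2, R_n = 39 kips/bolt. φR_n = 0.75 × (2×24.375 + 2×39) = 95.1 kips.
Tension rupture (net): A_n = (12.6875 − 2×1.3125)×0.25 = 2.5156 in² (U = 1.0, A_e = A_n). φR_n = 0.75 × 65 × 2.5156 = 122.6 kips.
Tension yield (gross): A_g = 12.6875×0.25 = 3.1719 in². φR_n = 0.90 × 50 × 3.1719 = 142.7 kips.
Governing: min(202.8, 95.1, 122.6, 142.7) = 95.1 kips → bearing.

95.1 kips (bearing governs)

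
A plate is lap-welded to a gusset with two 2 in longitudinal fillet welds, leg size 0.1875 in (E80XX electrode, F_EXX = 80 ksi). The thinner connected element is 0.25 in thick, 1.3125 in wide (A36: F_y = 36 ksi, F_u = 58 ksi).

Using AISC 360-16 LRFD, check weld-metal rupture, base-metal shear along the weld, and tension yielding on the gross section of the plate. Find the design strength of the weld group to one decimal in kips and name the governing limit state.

10.6 kips (gross-section yield governs)

Weld metal: throat = 0.707×0.1875 = 0.13256 in, L = 2×2 = 4 in. φR_n = 0.75 × 0.6 × 80 × 0.13256 × 4 = 19.1 kips.
Base metal shear (0.25 in plate): yield φR_n = 1.0×0.6×36×0.25×4 = 21.6 kips; rupture φR_n = 0.75×0.6×58×0.25×4 = 26.1 kips; take 21.6 kips (yield).
Tension yield (gross): A_g = 1.3125×0.25 = 0.32813 in². φR_n = 0.90 × 36 × 0.32813 = 10.6 kips.
Governing: min(19.1, 21.6, 10.6) = 10.6 kips → gross-section yield.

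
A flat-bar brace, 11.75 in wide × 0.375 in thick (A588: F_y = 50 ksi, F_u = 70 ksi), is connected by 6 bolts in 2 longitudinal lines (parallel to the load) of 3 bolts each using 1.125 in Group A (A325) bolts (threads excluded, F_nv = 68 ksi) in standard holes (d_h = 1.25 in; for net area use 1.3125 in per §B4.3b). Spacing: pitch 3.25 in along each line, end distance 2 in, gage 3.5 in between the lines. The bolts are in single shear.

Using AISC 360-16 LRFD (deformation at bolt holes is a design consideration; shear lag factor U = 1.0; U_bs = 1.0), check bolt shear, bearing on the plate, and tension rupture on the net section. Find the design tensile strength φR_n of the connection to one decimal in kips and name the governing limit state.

Bolt shear: A_b = π(1.125)²/4 = 0.99402 in². φR_n = 0.75 × 68 × 0.99402 × 6 × 1 = 304.2 kips.
Bearing (0.375 in plate, F_u = 70 ksi): end bolts L_c = 2 − 1.25/2 = 1.375, R_n = min(1.2×1.375×0.375×70, 2.4×1.125×0.375×70) = 43.313 kips/bolt; interior L_c = 3.25 − 1.25 = 2, R_n = 63 kips/bolt. φR_n = 0.75 × (2×43.313 + 4×63) = 254.0 kips.
Tension rupture (net): A_n = (11.75 − 2×1.3125)×0.375 = 3.4219 in² (U = 1.0, A_e = A_n). φR_n = 0.75 × 70 × 3.4219 = 179.6 kips.
Governing: min(304.2, 254.0, 179.6) = 179.6 kips → net-section rupture.

179.6 kips (net-section rupture governs)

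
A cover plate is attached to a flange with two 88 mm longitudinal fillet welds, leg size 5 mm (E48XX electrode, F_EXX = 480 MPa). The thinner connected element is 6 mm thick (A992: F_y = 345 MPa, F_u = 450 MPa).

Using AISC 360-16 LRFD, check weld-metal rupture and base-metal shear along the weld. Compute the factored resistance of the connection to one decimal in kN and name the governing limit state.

Weld metal: throat = 0.707×5 = 3.535 mm, L = 2×88 = 176 mm. φR_n = 0.75 × 0.6 × 480 × 3.535 × 176 = 134.4 kN.
Base metal shear (6 mm plate): yield φR_n = 1.0×0.6×345×6×176 = 218.6 kN; rupture φR_n = 0.75×0.6×450×6×176 = 213.8 kN; take 213.8 kN (rupture).
Governing: min(134.4, 213.8) = 134.4 kN → weld metal.

134.4 kN (weld metal governs)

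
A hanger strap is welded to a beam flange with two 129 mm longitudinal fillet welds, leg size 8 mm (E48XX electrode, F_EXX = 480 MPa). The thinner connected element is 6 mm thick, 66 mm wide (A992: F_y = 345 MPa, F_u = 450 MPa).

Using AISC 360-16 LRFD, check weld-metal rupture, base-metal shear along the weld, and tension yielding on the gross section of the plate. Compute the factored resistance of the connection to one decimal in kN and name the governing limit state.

Weld metal: throat = 0.707×8 = 5.656 mm, L = 2×129 = 258 mm. φR_n = 0.75 × 0.6 × 480 × 5.656 × 258 = 315.2 kN.
Base metal shear (6 mm plate): yield φR_n = 1.0×0.6×345×6×258 = 320.4 kN; rupture φR_n = 0.75×0.6×450×6×258 = 313.5 kN; take 313.5 kN (rupture).
Tension yield (gross): A_g = 66×6 = 396 mm². φR_n = 0.90 × 345 × 396 = 123.0 kN.
Governing: min(315.2, 313.5, 123.0) = 123.0 kN → gross-section yield.

123.0 kN (gross-section yield governs)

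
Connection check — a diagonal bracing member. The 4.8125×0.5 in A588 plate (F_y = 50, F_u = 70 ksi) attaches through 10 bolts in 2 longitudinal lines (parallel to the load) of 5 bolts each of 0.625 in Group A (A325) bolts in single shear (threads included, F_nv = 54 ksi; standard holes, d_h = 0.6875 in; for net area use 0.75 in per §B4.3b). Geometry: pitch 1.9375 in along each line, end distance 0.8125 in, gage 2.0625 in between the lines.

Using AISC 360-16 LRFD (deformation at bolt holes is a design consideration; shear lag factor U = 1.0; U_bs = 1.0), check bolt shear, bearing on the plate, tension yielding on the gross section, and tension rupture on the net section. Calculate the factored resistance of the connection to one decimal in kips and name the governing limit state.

87.0 kips (net-section rupture governs)

Bolt shear: A_b = π(0.625)²/4 = 0.3068 in². φR_n = 0.75 × 54 × 0.3068 × 10 × 1 = 124.3 kips.
Bearing (0.5 in plate, F_u = 70 ksi): end bolts L_c = 0.8125 − 0.6875/2 = 0.46875, R_n = min(1.2×0.46875×0.5×70, 2.4×0.625×0.5×70) = 19.688 kips/bolt; interior L_c = 1.9375 − 0.6875 = 1.25, R_n = 52.5 kips/bolt. φR_n = 0.75 × (2×19.688 + 8×52.5) = 344.5 kips.
Tension yield (gross): A_g = 4.8125×0.5 = 2.4063 in². φR_n = 0.90 × 50 × 2.4063 = 108.3 kips.
Tension rupture (net): A_n = (4.8125 − 2×0.75)×0.5 = 1.6563 in² (U = 1.0, A_e = A_n). φR_n = 0.75 × 70 × 1.6563 = 87.0 kips.
Governing: min(124.3, 344.5, 108.3, 87.0) = 87.0 kips → net-section rupture.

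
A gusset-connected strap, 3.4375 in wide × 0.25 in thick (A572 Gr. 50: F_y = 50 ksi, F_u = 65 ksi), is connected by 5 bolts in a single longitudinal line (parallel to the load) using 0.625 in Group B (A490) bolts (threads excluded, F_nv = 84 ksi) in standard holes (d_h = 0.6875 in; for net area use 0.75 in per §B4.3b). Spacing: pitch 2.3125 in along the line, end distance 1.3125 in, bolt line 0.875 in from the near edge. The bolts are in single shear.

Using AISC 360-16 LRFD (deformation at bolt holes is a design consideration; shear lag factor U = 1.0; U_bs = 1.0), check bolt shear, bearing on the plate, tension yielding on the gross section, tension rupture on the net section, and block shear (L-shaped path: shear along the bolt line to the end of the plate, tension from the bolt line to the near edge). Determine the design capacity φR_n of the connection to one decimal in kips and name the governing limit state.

32.8 kips (net-section rupture governs)

Bolt shear: A_b = π(0.625)²/4 = 0.3068 in². φR_n = 0.75 × 84 × 0.3068 × 5 × 1 = 96.6 kips.
Bearing (0.25 in plate, F_u = 65 ksi): end bolts L_c = 1.3125 − 0.6875/2 = 0.96875, R_n = min(1.2×0.96875×0.25×65, 2.4×0.625×0.25×65) = 18.891 kips/bolt; interior L_c = 2.3125 − 0.6875 = 1.625, R_n = 24.375 kips/bolt. φR_n = 0.75 × (1×18.891 + 4×24.375) = 87.3 kips.
Tension yield (gross): A_g = 3.4375×0.25 = 0.85938 in². φR_n = 0.90 × 50 × 0.85938 = 38.7 kips.
Tension rupture (net): A_n = (3.4375 − 1×0.75)×0.25 = 0.67188 in² (U = 1.0, A_e = A_n). φR_n = 0.75 × 65 × 0.67188 = 32.8 kips.
Block shear: shear path 1×[1.3125+4×2.3125] = 1×10.5625 in, A_gv = 2.6406, A_nv = 1×(10.5625 − 4.5×0.75)×0.25 = 1.7969 in²; tension to near edge: (0.875 − 0.5×0.75)×0.25 = 0.125 in². R_n = min(0.6×65×1.7969, 0.6×50×2.6406) + 1.0×65×0.125 = min(70.079, 79.218) + 8.125 = 78.204 kips. φR_n = 0.75 × 78.204 = 58.7 kips.
Governing: min(96.6, 87.3, 38.7, 32.8, 58.7) = 32.8 kips → net-section rupture.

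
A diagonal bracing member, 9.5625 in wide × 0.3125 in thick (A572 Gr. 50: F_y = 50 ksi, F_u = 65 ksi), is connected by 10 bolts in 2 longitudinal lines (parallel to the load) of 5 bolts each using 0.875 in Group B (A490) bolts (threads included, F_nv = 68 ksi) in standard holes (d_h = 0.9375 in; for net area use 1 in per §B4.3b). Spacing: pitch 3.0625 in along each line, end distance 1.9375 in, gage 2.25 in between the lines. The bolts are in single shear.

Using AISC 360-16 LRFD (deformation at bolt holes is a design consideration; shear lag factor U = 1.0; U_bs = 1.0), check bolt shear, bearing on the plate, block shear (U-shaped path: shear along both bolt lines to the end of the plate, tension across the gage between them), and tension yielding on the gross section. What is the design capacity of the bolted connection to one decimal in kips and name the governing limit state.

134.5 kips (gross-section yield governs)

Bolt shear: A_b = π(0.875)²/4 = 0.60132 in². φR_n = 0.75 × 68 × 0.60132 × 10 × 1 = 306.7 kips.
Bearing (0.3125 in plate, F_u = 65 ksi): end bolts L_c = 1.9375 − 0.9375/2 = 1.46875, R_n = min(1.2×1.46875×0.3125×65, 2.4×0.875×0.3125×65) = 35.801 kips/bolt; interior L_c = 3.0625 − 0.9375 = 2.125, R_n = 42.656 kips/bolt. φR_n = 0.75 × (2×35.801 + 8×42.656) = 309.6 kips.
Block shear: shear path 2×[1.9375+4×3.0625] = 2×14.1875 in, A_gv = 8.8672, A_nv = 2×(14.1875 − 4.5×1)×0.3125 = 6.0547 in²; tension across gage: (2.25 − 1×1)×0.3125 = 0.39063 in². R_n = min(0.6×65×6.0547, 0.6×50×8.8672) + 1.0×65×0.39063 = min(236.13, 266.02) + 25.391 = 261.52 kips. φR_n = 0.75 × 261.52 = 196.1 kips.
Tension yield (gross): A_g = 9.5625×0.3125 = 2.9883 in². φR_n = 0.90 × 50 × 2.9883 = 134.5 kips.
Governing: min(306.7, 309.6, 196.1, 134.5) = 134.5 kips → gross-section yield.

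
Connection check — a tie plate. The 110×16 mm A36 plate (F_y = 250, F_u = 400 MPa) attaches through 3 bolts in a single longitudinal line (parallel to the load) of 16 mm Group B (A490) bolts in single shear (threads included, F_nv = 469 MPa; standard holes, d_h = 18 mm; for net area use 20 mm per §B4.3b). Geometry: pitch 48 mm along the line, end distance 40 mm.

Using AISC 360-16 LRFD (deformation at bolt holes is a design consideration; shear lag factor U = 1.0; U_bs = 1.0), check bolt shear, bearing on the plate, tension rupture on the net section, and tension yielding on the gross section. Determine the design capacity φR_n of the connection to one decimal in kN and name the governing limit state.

212.2 kN (bolt shear governs)

Bolt shear: A_b = π(16)²/4 = 201.06 mm². φR_n = 0.75 × 469 × 201.06 × 3 × 1 = 212.2 kN.
Bearing (16 mm plate, F_u = 400 MPa): end bolts L_c = 40 − 18/2 = 31, R_n = min(1.2×31×16×400, 2.4×16×16×400) = 238.08 kN/bolt; interior L_c = 48 − 18 = 30, R_n = 230.4 kN/bolt. φR_n = 0.75 × (1×238.08 + 2×230.4) = 524.2 kN.
Tension rupture (net): A_n = (110 − 1×20)×16 = 1440 mm² (U = 1.0, A_e = A_n). φR_n = 0.75 × 400 × 1440 = 432.0 kN.
Tension yield (gross): A_g = 110×16 = 1760 mm². φR_n = 0.90 × 250 × 1760 = 396.0 kN.
Governing: min(212.2, 524.2, 432.0, 396.0) = 212.2 kN → bolt shear.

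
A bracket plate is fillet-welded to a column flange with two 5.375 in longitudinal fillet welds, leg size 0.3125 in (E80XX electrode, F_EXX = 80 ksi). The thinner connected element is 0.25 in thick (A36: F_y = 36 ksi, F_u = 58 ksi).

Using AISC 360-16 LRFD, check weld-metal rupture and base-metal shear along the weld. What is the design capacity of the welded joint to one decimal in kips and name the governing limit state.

Weld metal: throat = 0.707×0.3125 = 0.22094 in, L = 2×5.375 = 10.75 in. φR_n = 0.75 × 0.6 × 80 × 0.22094 × 10.75 = 85.5 kips.
Base metal shear (0.25 in plate): yield φR_n = 1.0×0.6×36×0.25×10.75 = 58.1 kips; rupture φR_n = 0.75×0.6×58×0.25×10.75 = 70.1 kips; take 58.1 kips (yield).
Governing: min(85.5, 58.1) = 58.1 kips → base-metal shear.

58.1 kips (base-metal shear governs)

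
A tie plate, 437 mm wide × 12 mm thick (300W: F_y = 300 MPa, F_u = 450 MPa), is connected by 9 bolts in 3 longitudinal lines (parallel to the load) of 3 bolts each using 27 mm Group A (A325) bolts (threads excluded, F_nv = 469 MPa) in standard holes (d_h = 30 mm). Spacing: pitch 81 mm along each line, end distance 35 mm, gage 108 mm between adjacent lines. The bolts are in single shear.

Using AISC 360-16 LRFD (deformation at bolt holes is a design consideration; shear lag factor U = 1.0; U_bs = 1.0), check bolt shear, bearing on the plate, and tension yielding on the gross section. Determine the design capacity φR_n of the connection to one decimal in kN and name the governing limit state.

1415.9 kN (gross-section yield governs)

Bolt shear: A_b = π(27)²/4 = 572.56 mm². φR_n = 0.75 × 469 × 572.56 × 9 × 1 = 1812.6 kN.
Bearing (12 mm plate, F_u = 450 MPa): end bolts L_c = 35 − 30/2 = 20, R_n = min(1.2×20×12×450, 2.4×27×12×450) = 129.6 kN/bolt; interior L_c = 81 − 30 = 51, R_n = 330.48 kN/bolt. φR_n = 0.75 × (3×129.6 + 6×330.48) = 1778.8 kN.
Tension yield (gross): A_g = 437×12 = 5244 mm². φR_n = 0.90 × 300 × 5244 = 1415.9 kN.
Governing: min(1812.6, 1778.8, 1415.9) = 1415.9 kN → gross-section yield.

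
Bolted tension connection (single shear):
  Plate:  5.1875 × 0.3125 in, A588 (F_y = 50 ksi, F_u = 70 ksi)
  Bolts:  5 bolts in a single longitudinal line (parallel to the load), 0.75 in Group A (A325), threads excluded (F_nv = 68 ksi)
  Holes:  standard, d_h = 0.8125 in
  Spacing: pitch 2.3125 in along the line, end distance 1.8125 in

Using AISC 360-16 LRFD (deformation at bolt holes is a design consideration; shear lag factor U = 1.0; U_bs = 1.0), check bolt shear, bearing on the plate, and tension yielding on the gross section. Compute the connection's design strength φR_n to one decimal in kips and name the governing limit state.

Bolt shear: A_b = π(0.75)²/4 = 0.44179 in². φR_n = 0.75 × 68 × 0.44179 × 5 × 1 = 112.7 kips.
Bearing (0.3125 in plate, F_u = 70 ksi): end bolts L_c = 1.8125 − 0.8125/2 = 1.40625, R_n = min(1.2×1.40625×0.3125×70, 2.4×0.75×0.3125×70) = 36.914 kips/bolt; interior L_c = 2.3125 − 0.8125 = 1.5, R_n = 39.375 kips/bolt. φR_n = 0.75 × (1×36.914 + 4×39.375) = 145.8 kips.
Tension yield (gross): A_g = 5.1875×0.3125 = 1.6211 in². φR_n = 0.90 × 50 × 1.6211 = 72.9 kips.
Governing: min(112.7, 145.8, 72.9) = 72.9 kips → gross-section yield.

72.9 kips (gross-section yield governs)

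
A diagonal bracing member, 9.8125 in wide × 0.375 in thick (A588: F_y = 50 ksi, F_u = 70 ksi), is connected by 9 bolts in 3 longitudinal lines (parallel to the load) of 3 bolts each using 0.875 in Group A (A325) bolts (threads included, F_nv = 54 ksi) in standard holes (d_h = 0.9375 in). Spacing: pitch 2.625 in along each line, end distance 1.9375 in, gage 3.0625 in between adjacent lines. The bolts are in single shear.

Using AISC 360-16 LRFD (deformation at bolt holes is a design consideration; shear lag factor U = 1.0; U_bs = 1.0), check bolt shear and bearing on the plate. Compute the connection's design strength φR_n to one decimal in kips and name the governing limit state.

Bolt shear: A_b = π(0.875)²/4 = 0.60132 in². φR_n = 0.75 × 54 × 0.60132 × 9 × 1 = 219.2 kips.
Bearing (0.375 in plate, F_u = 70 ksi): end bolts L_c = 1.9375 − 0.9375/2 = 1.46875, R_n = min(1.2×1.46875×0.375×70, 2.4×0.875×0.375×70) = 46.266 kips/bolt; interior L_c = 2.625 − 0.9375 = 1.6875, R_n = 53.156 kips/bolt. φR_n = 0.75 × (3×46.266 + 6×53.156) = 343.3 kips.
Governing: min(219.2, 343.3) = 219.2 kips → bolt shear.

219.2 kips (bolt shear governs)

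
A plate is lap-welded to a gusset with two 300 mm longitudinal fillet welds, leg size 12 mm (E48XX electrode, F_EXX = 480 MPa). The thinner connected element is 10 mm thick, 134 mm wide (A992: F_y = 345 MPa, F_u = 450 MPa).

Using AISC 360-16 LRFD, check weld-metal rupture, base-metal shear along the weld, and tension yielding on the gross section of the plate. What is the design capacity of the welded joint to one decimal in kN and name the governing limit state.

Weld metal: throat = 0.707×12 = 8.484 mm, L = 2×300 = 600 mm. φR_n = 0.75 × 0.6 × 480 × 8.484 × 600 = 1099.5 kN.
Base metal shear (10 mm plate): yield φR_n = 1.0×0.6×345×10×600 = 1242.0 kN; rupture φR_n = 0.75×0.6×450×10×600 = 1215.0 kN; take 1215.0 kN (rupture).
Tension yield (gross): A_g = 134×10 = 1340 mm². φR_n = 0.90 × 345 × 1340 = 416.1 kN.
Governing: min(1099.5, 1215.0, 416.1) = 416.1 kN → gross-section yield.

416.1 kN (gross-section yield governs)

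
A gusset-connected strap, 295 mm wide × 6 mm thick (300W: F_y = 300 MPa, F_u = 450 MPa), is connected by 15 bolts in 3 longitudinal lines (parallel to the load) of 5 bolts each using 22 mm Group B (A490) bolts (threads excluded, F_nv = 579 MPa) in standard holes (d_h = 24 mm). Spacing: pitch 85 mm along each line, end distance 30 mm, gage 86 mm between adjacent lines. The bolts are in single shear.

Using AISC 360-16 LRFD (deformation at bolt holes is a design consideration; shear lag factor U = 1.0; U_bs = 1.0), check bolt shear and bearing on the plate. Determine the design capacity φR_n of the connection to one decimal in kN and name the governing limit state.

1414.3 kN (bearing governs)

Bolt shear: A_b = π(22)²/4 = 380.13 mm². φR_n = 0.75 × 579 × 380.13 × 15 × 1 = 2476.1 kN.
Bearing (6 mm plate, F_u = 450 MPa): end bolts L_c = 30 − 24/2 = 18, R_n = min(1.2×18×6×450, 2.4×22×6×450) = 58.32 kN/bolt; interior L_c = 85 − 24 = 61, R_n = 142.56 kN/bolt. φR_n = 0.75 × (3×58.32 + 12×142.56) = 1414.3 kN.
Governing: min(2476.1, 1414.3) = 1414.3 kN → bearing.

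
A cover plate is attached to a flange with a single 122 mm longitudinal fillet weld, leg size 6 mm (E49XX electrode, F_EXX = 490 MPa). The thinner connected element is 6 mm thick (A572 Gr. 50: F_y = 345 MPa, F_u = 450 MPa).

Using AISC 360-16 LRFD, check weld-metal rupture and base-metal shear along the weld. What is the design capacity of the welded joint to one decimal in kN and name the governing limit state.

Weld metal: throat = 0.707×6 = 4.242 mm, L = 122 mm. φR_n = 0.75 × 0.6 × 490 × 4.242 × 122 = 114.1 kN.
Base metal shear (6 mm plate): yield φR_n = 1.0×0.6×345×6×122 = 151.5 kN; rupture φR_n = 0.75×0.6×450×6×122 = 148.2 kN; take 148.2 kN (rupture).
Governing: min(114.1, 148.2) = 114.1 kN → weld metal.

114.1 kN (weld metal governs)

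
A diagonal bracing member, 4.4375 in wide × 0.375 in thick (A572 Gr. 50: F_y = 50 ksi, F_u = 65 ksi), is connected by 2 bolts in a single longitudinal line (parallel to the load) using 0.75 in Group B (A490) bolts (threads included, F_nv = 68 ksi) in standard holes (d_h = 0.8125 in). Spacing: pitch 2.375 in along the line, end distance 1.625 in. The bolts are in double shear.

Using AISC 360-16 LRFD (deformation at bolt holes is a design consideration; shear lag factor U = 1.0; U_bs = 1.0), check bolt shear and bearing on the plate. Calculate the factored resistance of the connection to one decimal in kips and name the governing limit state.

Bolt shear: A_b = π(0.75)²/4 = 0.44179 in². φR_n = 0.75 × 68 × 0.44179 × 2 × 2 = 90.1 kips.
Bearing (0.375 in plate, F_u = 65 ksi): end bolts L_c = 1.625 − 0.8125/2 = 1.21875, R_n = min(1.2×1.21875×0.375×65, 2.4×0.75×0.375×65) = 35.648 kips/bolt; interior L_c = 2.375 − 0.8125 = 1.5625, R_n = 43.875 kips/bolt. φR_n = 0.75 × (1×35.648 + 1×43.875) = 59.6 kips.
Governing: min(90.1, 59.6) = 59.6 kips → bearing.

59.6 kips (bearing governs)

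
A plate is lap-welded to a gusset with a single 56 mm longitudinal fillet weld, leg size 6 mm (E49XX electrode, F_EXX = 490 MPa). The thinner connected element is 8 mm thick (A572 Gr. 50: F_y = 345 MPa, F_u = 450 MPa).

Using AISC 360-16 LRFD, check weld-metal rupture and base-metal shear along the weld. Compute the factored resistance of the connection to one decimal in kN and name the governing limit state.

52.4 kN (weld metal governs)

Weld metal: throat = 0.707×6 = 4.242 mm, L = 56 mm. φR_n = 0.75 × 0.6 × 490 × 4.242 × 56 = 52.4 kN.
Base metal shear (8 mm plate): yield φR_n = 1.0×0.6×345×8×56 = 92.7 kN; rupture φR_n = 0.75×0.6×450×8×56 = 90.7 kN; take 90.7 kN (rupture).
Governing: min(52.4, 90.7) = 52.4 kN → weld metal.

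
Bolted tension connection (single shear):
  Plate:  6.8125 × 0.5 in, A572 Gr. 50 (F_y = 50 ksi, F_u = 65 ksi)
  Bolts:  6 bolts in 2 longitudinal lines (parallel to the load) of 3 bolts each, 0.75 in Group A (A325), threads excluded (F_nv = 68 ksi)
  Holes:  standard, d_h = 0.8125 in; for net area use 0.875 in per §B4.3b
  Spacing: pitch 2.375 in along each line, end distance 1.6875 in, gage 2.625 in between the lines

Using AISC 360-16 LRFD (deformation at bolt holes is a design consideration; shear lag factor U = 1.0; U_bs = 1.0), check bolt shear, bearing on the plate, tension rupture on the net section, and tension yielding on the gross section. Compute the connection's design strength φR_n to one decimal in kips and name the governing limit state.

123.4 kips (net-section rupture governs)

Bolt shear: A_b = π(0.75)²/4 = 0.44179 in². φR_n = 0.75 × 68 × 0.44179 × 6 × 1 = 135.2 kips.
Bearing (0.5 in plate, F_u = 65 ksi): end bolts L_c = 1.6875 − 0.8125/2 = 1.28125, R_n = min(1.2×1.28125×0.5×65, 2.4×0.75×0.5×65) = 49.969 kips/bolt; interior L_c = 2.375 − 0.8125 = 1.5625, R_n = 58.5 kips/bolt. φR_n = 0.75 × (2×49.969 + 4×58.5) = 250.5 kips.
Tension rupture (net): A_n = (6.8125 − 2×0.875)×0.5 = 2.5313 in² (U = 1.0, A_e = A_n). φR_n = 0.75 × 65 × 2.5313 = 123.4 kips.
Tension yield (gross): A_g = 6.8125×0.5 = 3.4063 in². φR_n = 0.90 × 50 × 3.4063 = 153.3 kips.
Governing: min(135.2, 250.5, 123.4, 153.3) = 123.4 kips → net-section rupture.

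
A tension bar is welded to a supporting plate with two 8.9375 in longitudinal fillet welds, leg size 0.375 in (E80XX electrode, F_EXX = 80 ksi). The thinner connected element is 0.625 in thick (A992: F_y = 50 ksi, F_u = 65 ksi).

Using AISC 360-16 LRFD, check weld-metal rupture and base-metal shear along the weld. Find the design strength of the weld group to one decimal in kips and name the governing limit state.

Weld metal: throat = 0.707×0.375 = 0.26513 in, L = 2×8.9375 = 17.875 in. φR_n = 0.75 × 0.6 × 80 × 0.26513 × 17.875 = 170.6 kips.
Base metal shear (0.625 in plate): yield φR_n = 1.0×0.6×50×0.625×17.875 = 335.2 kips; rupture φR_n = 0.75×0.6×65×0.625×17.875 = 326.8 kips; take 326.8 kips (rupture).
Governing: min(170.6, 326.8) = 170.6 kips → weld metal.

170.6 kips (weld metal governs)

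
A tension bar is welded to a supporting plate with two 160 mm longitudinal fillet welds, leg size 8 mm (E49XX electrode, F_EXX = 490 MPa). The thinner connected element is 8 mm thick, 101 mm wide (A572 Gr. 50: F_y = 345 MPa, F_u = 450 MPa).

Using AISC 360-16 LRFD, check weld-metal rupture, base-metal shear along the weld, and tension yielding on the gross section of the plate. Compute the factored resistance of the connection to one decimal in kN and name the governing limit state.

250.9 kN (gross-section yield governs)

Weld metal: throat = 0.707×8 = 5.656 mm, L = 2×160 = 320 mm. φR_n = 0.75 × 0.6 × 490 × 5.656 × 320 = 399.1 kN.
Base metal shear (8 mm plate): yield φR_n = 1.0×0.6×345×8×320 = 529.9 kN; rupture φR_n = 0.75×0.6×450×8×320 = 518.4 kN; take 518.4 kN (rupture).
Tension yield (gross): A_g = 101×8 = 808 mm². φR_n = 0.90 × 345 × 808 = 250.9 kN.
Governing: min(399.1, 518.4, 250.9) = 250.9 kN → gross-section yield.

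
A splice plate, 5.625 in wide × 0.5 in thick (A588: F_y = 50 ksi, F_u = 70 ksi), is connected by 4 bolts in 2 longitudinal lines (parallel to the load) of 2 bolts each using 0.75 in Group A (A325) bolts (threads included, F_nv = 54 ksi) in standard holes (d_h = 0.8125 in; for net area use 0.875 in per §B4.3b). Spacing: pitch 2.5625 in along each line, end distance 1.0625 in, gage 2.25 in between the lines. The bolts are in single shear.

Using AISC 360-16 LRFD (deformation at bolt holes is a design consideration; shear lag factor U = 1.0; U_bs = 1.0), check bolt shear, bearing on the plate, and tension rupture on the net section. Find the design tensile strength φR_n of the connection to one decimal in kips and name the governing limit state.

71.6 kips (bolt shear governs)

Bolt shear: A_b = π(0.75)²/4 = 0.44179 in². φR_n = 0.75 × 54 × 0.44179 × 4 × 1 = 71.6 kips.
Bearing (0.5 in plate, F_u = 70 ksi): end bolts L_c = 1.0625 − 0.8125/2 = 0.65625, R_n = min(1.2×0.65625×0.5×70, 2.4×0.75×0.5×70) = 27.563 kips/bolt; interior L_c = 2.5625 − 0.8125 = 1.75, R_n = 63 kips/bolt. φR_n = 0.75 × (2×27.563 + 2×63) = 135.8 kips.
Tension rupture (net): A_n = (5.625 − 2×0.875)×0.5 = 1.9375 in² (U = 1.0, A_e = A_n). φR_n = 0.75 × 70 × 1.9375 = 101.7 kips.
Governing: min(71.6, 135.8, 101.7) = 71.6 kips → bolt shear.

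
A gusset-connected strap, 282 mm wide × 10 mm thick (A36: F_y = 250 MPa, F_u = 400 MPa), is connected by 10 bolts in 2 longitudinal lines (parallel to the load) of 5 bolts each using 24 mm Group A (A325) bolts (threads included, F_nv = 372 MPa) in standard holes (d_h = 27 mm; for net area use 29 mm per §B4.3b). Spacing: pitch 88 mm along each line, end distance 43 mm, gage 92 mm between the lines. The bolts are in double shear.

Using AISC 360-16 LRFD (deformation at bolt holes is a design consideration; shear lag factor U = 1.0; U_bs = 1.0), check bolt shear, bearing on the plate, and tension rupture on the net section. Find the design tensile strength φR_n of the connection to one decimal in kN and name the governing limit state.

Bolt shear: A_b = π(24)²/4 = 452.39 mm². φR_n = 0.75 × 372 × 452.39 × 10 × 2 = 2524.3 kN.
Bearing (10 mm plate, F_u = 400 MPa): end bolts L_c = 43 − 27/2 = 29.5, R_n = min(1.2×29.5×10×400, 2.4×24×10×400) = 141.6 kN/bolt; interior L_c = 88 − 27 = 61, R_n = 230.4 kN/bolt. φR_n = 0.75 × (2×141.6 + 8×230.4) = 1594.8 kN.
Tension rupture (net): A_n = (282 − 2×29)×10 = 2240 mm² (U = 1.0, A_e = A_n). φR_n = 0.75 × 400 × 2240 = 672.0 kN.
Governing: min(2524.3, 1594.8, 672.0) = 672.0 kN → net-section rupture.

672.0 kN (net-section rupture governs)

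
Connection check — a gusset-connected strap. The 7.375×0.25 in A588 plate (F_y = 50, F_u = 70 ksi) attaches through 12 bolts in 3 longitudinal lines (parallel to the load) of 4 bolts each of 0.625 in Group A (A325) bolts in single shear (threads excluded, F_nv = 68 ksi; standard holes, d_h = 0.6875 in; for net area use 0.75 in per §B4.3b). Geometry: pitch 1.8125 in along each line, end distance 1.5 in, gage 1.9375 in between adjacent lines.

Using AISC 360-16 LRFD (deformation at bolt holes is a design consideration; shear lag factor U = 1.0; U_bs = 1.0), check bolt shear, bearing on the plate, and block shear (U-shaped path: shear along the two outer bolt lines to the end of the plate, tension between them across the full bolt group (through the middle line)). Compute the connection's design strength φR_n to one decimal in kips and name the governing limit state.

99.1 kips (block shear governs)

Bolt shear: A_b = π(0.625)²/4 = 0.3068 in². φR_n = 0.75 × 68 × 0.3068 × 12 × 1 = 187.8 kips.
Bearing (0.25 in plate, F_u = 70 ksi): end bolts L_c = 1.5 − 0.6875/2 = 1.15625, R_n = min(1.2×1.15625×0.25×70, 2.4×0.625×0.25×70) = 24.281 kips/bolt; interior L_c = 1.8125 − 0.6875 = 1.125, R_n = 23.625 kips/bolt. φR_n = 0.75 × (3×24.281 + 9×23.625) = 214.1 kips.
Block shear: shear path 2×[1.5+3×1.8125] = 2×6.9375 in, A_gv = 3.4688, A_nv = 2×(6.9375 − 3.5×0.75)×0.25 = 2.1563 in²; tension across gage: (3.875 − 2×0.75)×0.25 = 0.59375 in². R_n = min(0.6×70×2.1563, 0.6×50×3.4688) + 1.0×70×0.59375 = min(90.565, 104.06) + 41.563 = 132.13 kips. φR_n = 0.75 × 132.13 = 99.1 kips.
Governing: min(187.8, 214.1, 99.1) = 99.1 kips → block shear.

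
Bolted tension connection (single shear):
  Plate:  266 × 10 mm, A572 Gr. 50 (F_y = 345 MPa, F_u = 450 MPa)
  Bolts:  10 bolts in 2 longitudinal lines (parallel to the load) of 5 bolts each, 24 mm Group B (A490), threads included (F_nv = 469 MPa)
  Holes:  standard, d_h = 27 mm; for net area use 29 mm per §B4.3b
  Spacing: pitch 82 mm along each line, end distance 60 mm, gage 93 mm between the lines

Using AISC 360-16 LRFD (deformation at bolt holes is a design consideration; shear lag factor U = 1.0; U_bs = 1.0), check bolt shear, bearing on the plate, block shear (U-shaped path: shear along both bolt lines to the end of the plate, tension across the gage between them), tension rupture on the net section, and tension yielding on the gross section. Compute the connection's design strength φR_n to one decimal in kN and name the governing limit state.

Bolt shear: A_b = π(24)²/4 = 452.39 mm². φR_n = 0.75 × 469 × 452.39 × 10 × 1 = 1591.3 kN.
Bearing (10 mm plate, F_u = 450 MPa): end bolts L_c = 60 − 27/2 = 46.5, R_n = min(1.2×46.5×10×450, 2.4×24×10×450) = 251.1 kN/bolt; interior L_c = 82 − 27 = 55, R_n = 259.2 kN/bolt. φR_n = 0.75 × (2×251.1 + 8×259.2) = 1931.9 kN.
Block shear: shear path 2×[60+4×82] = 2×388 mm, A_gv = 7760, A_nv = 2×(388 − 4.5×29)×10 = 5150 mm²; tension across gage: (93 − 1×29)×10 = 640 mm². R_n = min(0.6×450×5150, 0.6×345×7760) + 1.0×450×640 = min(1390.5, 1606.3) + 288 = 1678.5 kN. φR_n = 0.75 × 1678.5 = 1258.9 kN.
Tension rupture (net): A_n = (266 − 2×29)×10 = 2080 mm² (U = 1.0, A_e = A_n). φR_n = 0.75 × 450 × 2080 = 702.0 kN.
Tension yield (gross): A_g = 266×10 = 2660 mm². φR_n = 0.90 × 345 × 2660 = 825.9 kN.
Governing: min(1591.3, 1931.9, 1258.9, 702.0, 825.9) = 702.0 kN → net-section rupture.

702.0 kN (net-section rupture governs)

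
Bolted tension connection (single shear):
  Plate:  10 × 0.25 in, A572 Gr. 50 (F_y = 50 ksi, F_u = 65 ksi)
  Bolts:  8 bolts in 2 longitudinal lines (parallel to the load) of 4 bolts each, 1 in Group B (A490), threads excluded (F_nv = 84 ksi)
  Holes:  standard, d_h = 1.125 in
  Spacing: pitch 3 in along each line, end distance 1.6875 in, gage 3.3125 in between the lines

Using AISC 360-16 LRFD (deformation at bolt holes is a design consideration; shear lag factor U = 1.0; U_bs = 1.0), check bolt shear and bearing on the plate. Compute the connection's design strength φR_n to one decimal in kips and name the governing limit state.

Bolt shear: A_b = π(1)²/4 = 0.7854 in². φR_n = 0.75 × 84 × 0.7854 × 8 × 1 = 395.8 kips.
Bearing (0.25 in plate, F_u = 65 ksi): end bolts L_c = 1.6875 − 1.125/2 = 1.125, R_n = min(1.2×1.125×0.25×65, 2.4×1×0.25×65) = 21.938 kips/bolt; interior L_c = 3 − 1.125 = 1.875, R_n = 36.563 kips/bolt. φR_n = 0.75 × (2×21.938 + 6×36.563) = 197.4 kips.
Governing: min(395.8, 197.4) = 197.4 kips → bearing.

197.4 kips (bearing governs)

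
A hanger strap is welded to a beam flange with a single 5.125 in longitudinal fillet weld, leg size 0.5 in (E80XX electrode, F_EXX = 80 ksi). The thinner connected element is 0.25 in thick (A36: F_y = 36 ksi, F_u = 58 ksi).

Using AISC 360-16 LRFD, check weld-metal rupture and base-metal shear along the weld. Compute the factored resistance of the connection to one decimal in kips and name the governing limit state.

27.7 kips (base-metal shear governs)

Weld metal: throat = 0.707×0.5 = 0.3535 in, L = 5.125 in. φR_n = 0.75 × 0.6 × 80 × 0.3535 × 5.125 = 65.2 kips.
Base metal shear (0.25 in plate): yield φR_n = 1.0×0.6×36×0.25×5.125 = 27.7 kips; rupture φR_n = 0.75×0.6×58×0.25×5.125 = 33.4 kips; take 27.7 kips (yield).
Governing: min(65.2, 27.7) = 27.7 kips → base-metal shear.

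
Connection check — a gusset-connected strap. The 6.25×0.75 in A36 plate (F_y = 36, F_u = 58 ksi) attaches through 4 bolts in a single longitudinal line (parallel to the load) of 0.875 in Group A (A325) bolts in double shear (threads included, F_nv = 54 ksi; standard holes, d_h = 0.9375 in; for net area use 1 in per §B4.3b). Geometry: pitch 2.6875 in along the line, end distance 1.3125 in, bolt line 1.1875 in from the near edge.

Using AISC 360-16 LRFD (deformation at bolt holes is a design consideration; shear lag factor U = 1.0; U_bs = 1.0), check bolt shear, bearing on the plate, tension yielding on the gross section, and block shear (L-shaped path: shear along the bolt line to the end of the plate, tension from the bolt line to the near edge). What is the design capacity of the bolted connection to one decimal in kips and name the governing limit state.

Bolt shear: A_b = π(0.875)²/4 = 0.60132 in². φR_n = 0.75 × 54 × 0.60132 × 4 × 2 = 194.8 kips.
Bearing (0.75 in plate, F_u = 58 ksi): end bolts L_c = 1.3125 − 0.9375/2 = 0.84375, R_n = min(1.2×0.84375×0.75×58, 2.4×0.875×0.75×58) = 44.044 kips/bolt; interior L_c = 2.6875 − 0.9375 = 1.75, R_n = 91.35 kips/bolt. φR_n = 0.75 × (1×44.044 + 3×91.35) = 238.6 kips.
Tension yield (gross): A_g = 6.25×0.75 = 4.6875 in². φR_n = 0.90 × 36 × 4.6875 = 151.9 kips.
Block shear: shear path 1×[1.3125+3×2.6875] = 1×9.375 in, A_gv = 7.0313, A_nv = 1×(9.375 − 3.5×1)×0.75 = 4.4063 in²; tension to near edge: (1.1875 − 0.5×1)×0.75 = 0.51563 in². R_n = min(0.6×58×4.4063, 0.6×36×7.0313) + 1.0×58×0.51563 = min(153.34, 151.88) + 29.907 = 181.79 kips. φR_n = 0.75 × 181.79 = 136.3 kips.
Governing: min(194.8, 238.6, 151.9, 136.3) = 136.3 kips → block shear.

136.3 kips (block shear governs)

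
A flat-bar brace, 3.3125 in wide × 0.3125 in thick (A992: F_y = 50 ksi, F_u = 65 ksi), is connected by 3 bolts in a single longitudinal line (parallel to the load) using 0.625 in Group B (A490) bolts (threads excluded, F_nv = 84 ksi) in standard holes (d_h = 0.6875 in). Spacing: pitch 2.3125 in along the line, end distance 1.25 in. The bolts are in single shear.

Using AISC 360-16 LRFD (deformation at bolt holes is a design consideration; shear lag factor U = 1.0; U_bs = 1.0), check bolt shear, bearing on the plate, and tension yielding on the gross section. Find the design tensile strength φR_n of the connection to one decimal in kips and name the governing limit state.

46.6 kips (gross-section yield governs)

Bolt shear: A_b = π(0.625)²/4 = 0.3068 in². φR_n = 0.75 × 84 × 0.3068 × 3 × 1 = 58.0 kips.
Bearing (0.3125 in plate, F_u = 65 ksi): end bolts L_c = 1.25 − 0.6875/2 = 0.90625, R_n = min(1.2×0.90625×0.3125×65, 2.4×0.625×0.3125×65) = 22.09 kips/bolt; interior L_c = 2.3125 − 0.6875 = 1.625, R_n = 30.469 kips/bolt. φR_n = 0.75 × (1×22.09 + 2×30.469) = 62.3 kips.
Tension yield (gross): A_g = 3.3125×0.3125 = 1.0352 in². φR_n = 0.90 × 50 × 1.0352 = 46.6 kips.
Governing: min(58.0, 62.3, 46.6) = 46.6 kips → gross-section yield.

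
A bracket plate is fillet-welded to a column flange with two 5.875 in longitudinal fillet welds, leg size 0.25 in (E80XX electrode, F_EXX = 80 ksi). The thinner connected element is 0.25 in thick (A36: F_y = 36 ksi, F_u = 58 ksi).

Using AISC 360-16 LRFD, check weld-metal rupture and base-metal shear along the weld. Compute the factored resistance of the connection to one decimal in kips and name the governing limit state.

Weld metal: throat = 0.707×0.25 = 0.17675 in, L = 2×5.875 = 11.75 in. φR_n = 0.75 × 0.6 × 80 × 0.17675 × 11.75 = 74.8 kips.
Base metal shear (0.25 in plate): yield φR_n = 1.0×0.6×36×0.25×11.75 = 63.5 kips; rupture φR_n = 0.75×0.6×58×0.25×11.75 = 76.7 kips; take 63.5 kips (yield).
Governing: min(74.8, 63.5) = 63.5 kips → base-metal shear.

63.5 kips (base-metal shear governs)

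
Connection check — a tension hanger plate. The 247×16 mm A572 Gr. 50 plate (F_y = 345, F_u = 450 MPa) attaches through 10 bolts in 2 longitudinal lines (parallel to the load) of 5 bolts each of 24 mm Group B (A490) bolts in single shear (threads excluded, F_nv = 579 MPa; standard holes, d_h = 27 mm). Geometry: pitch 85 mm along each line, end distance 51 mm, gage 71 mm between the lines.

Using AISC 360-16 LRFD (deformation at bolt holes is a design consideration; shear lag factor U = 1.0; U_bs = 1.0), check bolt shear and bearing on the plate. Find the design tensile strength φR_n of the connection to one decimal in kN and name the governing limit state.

1964.5 kN (bolt shear governs)

Bolt shear: A_b = π(24)²/4 = 452.39 mm². φR_n = 0.75 × 579 × 452.39 × 10 × 1 = 1964.5 kN.
Bearing (16 mm plate, F_u = 450 MPa): end bolts L_c = 51 − 27/2 = 37.5, R_n = min(1.2×37.5×16×450, 2.4×24×16×450) = 324 kN/bolt; interior L_c = 85 − 27 = 58, R_n = 414.72 kN/bolt. φR_n = 0.75 × (2×324 + 8×414.72) = 2974.3 kN.
Governing: min(1964.5, 2974.3) = 1964.5 kN → bolt shear.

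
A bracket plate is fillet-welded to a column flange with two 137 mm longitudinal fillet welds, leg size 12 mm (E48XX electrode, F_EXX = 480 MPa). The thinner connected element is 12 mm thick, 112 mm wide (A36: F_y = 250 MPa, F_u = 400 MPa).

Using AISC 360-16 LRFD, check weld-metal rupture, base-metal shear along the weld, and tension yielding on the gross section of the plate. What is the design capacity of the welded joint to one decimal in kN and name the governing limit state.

Weld metal: throat = 0.707×12 = 8.484 mm, L = 2×137 = 274 mm. φR_n = 0.75 × 0.6 × 480 × 8.484 × 274 = 502.1 kN.
Base metal shear (12 mm plate): yield φR_n = 1.0×0.6×250×12×274 = 493.2 kN; rupture φR_n = 0.75×0.6×400×12×274 = 591.8 kN; take 493.2 kN (yield).
Tension yield (gross): A_g = 112×12 = 1344 mm². φR_n = 0.90 × 250 × 1344 = 302.4 kN.
Governing: min(502.1, 493.2, 302.4) = 302.4 kN → gross-section yield.

302.4 kN (gross-section yield governs)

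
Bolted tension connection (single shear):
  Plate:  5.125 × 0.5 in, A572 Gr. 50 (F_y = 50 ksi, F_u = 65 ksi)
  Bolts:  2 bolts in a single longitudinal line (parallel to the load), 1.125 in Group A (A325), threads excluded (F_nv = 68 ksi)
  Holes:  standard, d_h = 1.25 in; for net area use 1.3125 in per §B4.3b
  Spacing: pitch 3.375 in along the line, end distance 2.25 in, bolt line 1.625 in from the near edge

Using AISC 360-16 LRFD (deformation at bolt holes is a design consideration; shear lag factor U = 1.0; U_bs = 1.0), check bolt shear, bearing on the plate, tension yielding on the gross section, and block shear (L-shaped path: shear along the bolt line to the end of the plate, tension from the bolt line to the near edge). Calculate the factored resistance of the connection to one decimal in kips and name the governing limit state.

Bolt shear: A_b = π(1.125)²/4 = 0.99402 in². φR_n = 0.75 × 68 × 0.99402 × 2 × 1 = 101.4 kips.
Bearing (0.5 in plate, F_u = 65 ksi): end bolts L_c = 2.25 − 1.25/2 = 1.625, R_n = min(1.2×1.625×0.5×65, 2.4×1.125×0.5×65) = 63.375 kips/bolt; interior L_c = 3.375 − 1.25 = 2.125, R_n = 82.875 kips/bolt. φR_n = 0.75 × (1×63.375 + 1×82.875) = 109.7 kips.
Tension yield (gross): A_g = 5.125×0.5 = 2.5625 in². φR_n = 0.90 × 50 × 2.5625 = 115.3 kips.
Block shear: shear path 1×[2.25+1×3.375] = 1×5.625 in, A_gv = 2.8125, A_nv = 1×(5.625 − 1.5×1.3125)×0.5 = 1.8281 in²; tension to near edge: (1.625 − 0.5×1.3125)×0.5 = 0.48438 in². R_n = min(0.6×65×1.8281, 0.6×50×2.8125) + 1.0×65×0.48438 = min(71.296, 84.375) + 31.485 = 102.78 kips. φR_n = 0.75 × 102.78 = 77.1 kips.
Governing: min(101.4, 109.7, 115.3, 77.1) = 77.1 kips → block shear.

77.1 kips (block shear governs)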